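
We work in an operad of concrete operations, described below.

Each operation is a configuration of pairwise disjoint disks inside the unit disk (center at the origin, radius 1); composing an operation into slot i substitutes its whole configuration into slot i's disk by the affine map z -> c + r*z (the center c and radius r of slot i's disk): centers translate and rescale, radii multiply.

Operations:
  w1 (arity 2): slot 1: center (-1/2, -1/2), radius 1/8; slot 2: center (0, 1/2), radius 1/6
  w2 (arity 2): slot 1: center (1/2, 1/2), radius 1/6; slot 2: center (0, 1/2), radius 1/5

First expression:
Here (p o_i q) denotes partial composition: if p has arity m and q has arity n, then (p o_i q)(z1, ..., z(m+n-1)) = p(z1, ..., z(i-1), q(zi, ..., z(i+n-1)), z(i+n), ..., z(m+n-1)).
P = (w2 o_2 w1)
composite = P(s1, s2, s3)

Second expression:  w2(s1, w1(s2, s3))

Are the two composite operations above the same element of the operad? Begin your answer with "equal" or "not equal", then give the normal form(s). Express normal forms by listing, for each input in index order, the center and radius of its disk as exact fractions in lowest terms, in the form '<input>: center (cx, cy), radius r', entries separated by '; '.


equal: each reduces to s1: center (1/2, 1/2), radius 1/6; s2: center (-1/10, 2/5), radius 1/40; s3: center (0, 3/5), radius 1/30

In normal form, the first expression is s1: center (1/2, 1/2), radius 1/6; s2: center (-1/10, 2/5), radius 1/40; s3: center (0, 3/5), radius 1/30
In normal form, the second expression is s1: center (1/2, 1/2), radius 1/6; s2: center (-1/10, 2/5), radius 1/40; s3: center (0, 3/5), radius 1/30
Both agree, so they are equal.


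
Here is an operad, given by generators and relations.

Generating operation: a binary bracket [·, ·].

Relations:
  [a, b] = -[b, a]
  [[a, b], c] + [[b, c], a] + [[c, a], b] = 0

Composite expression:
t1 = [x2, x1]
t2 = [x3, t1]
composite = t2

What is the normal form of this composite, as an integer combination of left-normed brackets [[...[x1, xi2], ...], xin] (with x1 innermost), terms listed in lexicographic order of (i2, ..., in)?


[[x1, x2], x3]

A multilinear Lie element is pinned by x1-initial words (x1 innermost).
Composite bracket: [x3, [x2, x1]]
Full expansion: 4 signed words from ab - ba (2^2 = 4).
The x1-initial words carry the normal form:
  from x1x2x3, sign +1: term +[[x1, x2], x3]


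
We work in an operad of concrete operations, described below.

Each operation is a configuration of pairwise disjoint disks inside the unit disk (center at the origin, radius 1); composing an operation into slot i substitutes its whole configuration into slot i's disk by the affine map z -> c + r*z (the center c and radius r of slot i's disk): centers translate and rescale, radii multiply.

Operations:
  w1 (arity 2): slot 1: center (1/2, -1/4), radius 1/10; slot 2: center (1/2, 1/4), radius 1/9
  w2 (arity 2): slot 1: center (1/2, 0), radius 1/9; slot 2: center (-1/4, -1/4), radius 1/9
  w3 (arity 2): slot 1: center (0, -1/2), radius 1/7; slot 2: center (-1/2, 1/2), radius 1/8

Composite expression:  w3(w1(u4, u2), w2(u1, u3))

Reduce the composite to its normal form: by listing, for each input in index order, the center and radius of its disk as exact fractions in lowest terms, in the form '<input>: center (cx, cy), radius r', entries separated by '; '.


u1: center (-7/16, 1/2), radius 1/72; u2: center (1/14, -13/28), radius 1/63; u3: center (-17/32, 15/32), radius 1/72; u4: center (1/14, -15/28), radius 1/70


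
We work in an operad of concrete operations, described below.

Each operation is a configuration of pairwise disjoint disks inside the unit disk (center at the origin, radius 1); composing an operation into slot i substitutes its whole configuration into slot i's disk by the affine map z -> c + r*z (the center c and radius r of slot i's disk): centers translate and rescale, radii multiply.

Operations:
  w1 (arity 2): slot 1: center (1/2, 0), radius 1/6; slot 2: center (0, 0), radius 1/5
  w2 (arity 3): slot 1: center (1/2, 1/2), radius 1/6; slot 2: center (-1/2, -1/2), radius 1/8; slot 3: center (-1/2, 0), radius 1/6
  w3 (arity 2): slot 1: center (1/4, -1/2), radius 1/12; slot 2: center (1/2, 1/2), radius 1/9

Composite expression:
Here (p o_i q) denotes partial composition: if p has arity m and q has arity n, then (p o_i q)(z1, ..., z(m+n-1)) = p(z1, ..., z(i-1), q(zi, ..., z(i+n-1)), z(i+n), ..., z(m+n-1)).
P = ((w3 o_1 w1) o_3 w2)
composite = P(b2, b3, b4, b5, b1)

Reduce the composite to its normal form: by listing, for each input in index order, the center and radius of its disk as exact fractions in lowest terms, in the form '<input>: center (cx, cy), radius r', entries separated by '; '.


Below w3, radii multiply path by path; the b-disk centers shift.
tracing b2 down its 2-map path: center (7/24, -1/2), radius 1/72
tracing b3 down its 2-map path: center (1/4, -1/2), radius 1/60
tracing b4 down its 2-map path: center (5/9, 5/9), radius 1/54
tracing b5 down its 2-map path: center (4/9, 4/9), radius 1/72
tracing b1 down its 2-map path: center (4/9, 1/2), radius 1/54

b1: center (4/9, 1/2), radius 1/54; b2: center (7/24, -1/2), radius 1/72; b3: center (1/4, -1/2), radius 1/60; b4: center (5/9, 5/9), radius 1/54; b5: center (4/9, 4/9), radius 1/72


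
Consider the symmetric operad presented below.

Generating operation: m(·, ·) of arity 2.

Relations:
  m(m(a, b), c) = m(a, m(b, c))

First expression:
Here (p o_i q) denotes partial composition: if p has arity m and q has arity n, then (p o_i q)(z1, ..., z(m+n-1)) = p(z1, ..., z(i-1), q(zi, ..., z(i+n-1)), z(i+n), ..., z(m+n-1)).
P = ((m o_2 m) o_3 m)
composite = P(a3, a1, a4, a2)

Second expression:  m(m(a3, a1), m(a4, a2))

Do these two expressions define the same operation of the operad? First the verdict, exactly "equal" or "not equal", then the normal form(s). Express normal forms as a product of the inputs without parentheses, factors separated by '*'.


equal; the common form is a3 * a1 * a4 * a2

The first composite normalizes to a3 * a1 * a4 * a2
The second composite normalizes to a3 * a1 * a4 * a2
Both agree, so they are equal.


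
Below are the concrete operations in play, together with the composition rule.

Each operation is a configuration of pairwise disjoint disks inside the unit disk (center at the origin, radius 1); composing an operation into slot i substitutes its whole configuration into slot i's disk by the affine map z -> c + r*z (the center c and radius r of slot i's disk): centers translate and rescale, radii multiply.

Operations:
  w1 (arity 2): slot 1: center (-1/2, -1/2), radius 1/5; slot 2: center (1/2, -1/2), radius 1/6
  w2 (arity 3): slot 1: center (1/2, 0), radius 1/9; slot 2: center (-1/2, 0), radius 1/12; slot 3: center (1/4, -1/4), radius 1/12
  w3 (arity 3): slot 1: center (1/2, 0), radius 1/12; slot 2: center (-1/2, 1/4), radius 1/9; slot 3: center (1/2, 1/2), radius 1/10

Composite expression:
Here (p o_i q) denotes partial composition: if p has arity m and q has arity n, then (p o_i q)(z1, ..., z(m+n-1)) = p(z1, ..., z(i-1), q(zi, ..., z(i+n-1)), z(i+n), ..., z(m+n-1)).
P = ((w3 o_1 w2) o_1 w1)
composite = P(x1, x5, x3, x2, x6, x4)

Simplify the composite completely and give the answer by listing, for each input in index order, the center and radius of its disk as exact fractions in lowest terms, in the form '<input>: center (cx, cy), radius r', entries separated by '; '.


x1: center (29/54, -1/216), radius 1/540; x2: center (25/48, -1/48), radius 1/144; x3: center (11/24, 0), radius 1/144; x4: center (1/2, 1/2), radius 1/10; x5: center (59/108, -1/216), radius 1/648; x6: center (-1/2, 1/4), radius 1/9

Nesting under w3 composes maps z -> c + r*z down each x-path.
x1: after 3 affine steps, its disk has center (29/54, -1/216), radius 1/540
x5: after 3 affine steps, its disk has center (59/108, -1/216), radius 1/648
x3: after 2 affine steps, its disk has center (11/24, 0), radius 1/144
x2: after 2 affine steps, its disk has center (25/48, -1/48), radius 1/144
x6: after 1 affine step, its disk has center (-1/2, 1/4), radius 1/9
x4: after 1 affine step, its disk has center (1/2, 1/2), radius 1/10


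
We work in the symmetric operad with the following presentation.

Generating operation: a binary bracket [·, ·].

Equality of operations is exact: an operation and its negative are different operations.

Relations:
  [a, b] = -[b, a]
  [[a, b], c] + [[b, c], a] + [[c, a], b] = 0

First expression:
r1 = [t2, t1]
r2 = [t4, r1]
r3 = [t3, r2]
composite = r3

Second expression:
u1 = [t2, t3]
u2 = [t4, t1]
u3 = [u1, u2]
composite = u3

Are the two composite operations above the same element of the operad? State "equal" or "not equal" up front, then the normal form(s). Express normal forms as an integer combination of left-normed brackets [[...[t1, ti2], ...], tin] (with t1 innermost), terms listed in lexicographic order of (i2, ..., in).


not equal; the first gives -[[[t1, t2], t4], t3] and the second [[[t1, t4], t2], t3] - [[[t1, t4], t3], t2]

The first composite normalizes to -[[[t1, t2], t4], t3]
The second composite normalizes to [[[t1, t4], t2], t3] - [[[t1, t4], t3], t2]
Distinct normal forms: not equal.


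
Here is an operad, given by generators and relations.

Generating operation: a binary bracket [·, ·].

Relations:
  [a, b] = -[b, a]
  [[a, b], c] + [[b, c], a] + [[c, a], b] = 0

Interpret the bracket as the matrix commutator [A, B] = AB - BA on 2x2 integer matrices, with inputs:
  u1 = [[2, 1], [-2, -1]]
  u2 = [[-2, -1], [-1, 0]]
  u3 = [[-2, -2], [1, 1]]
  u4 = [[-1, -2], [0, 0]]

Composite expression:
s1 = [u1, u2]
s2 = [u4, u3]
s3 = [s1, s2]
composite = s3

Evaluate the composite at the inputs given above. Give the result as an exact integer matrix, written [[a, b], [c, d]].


[[27, 20], [-22, -27]]

[u1, u2] = [[-3, -1], [7, 3]]
[u4, u3] = [[-2, -4], [1, 2]]
[[u1, u2], [u4, u3]] = [[27, 20], [-22, -27]]


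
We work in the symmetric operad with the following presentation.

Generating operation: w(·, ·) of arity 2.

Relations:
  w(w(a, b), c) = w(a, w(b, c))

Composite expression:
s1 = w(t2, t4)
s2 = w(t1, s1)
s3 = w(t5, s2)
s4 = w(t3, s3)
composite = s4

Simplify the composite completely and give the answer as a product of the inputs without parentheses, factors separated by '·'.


t3 · t5 · t1 · t2 · t4

All parenthesizations of w agree; list the t-inputs left to right.
w(t2, t4) collapses to t2 · t4
w(t1, w(t2, t4)) collapses to t1 · t2 · t4
w(t5, w(t1, w(t2, t4))) collapses to t5 · t1 · t2 · t4
w(t3, w(t5, w(t1, w(t2, t4)))) collapses to t3 · t5 · t1 · t2 · t4


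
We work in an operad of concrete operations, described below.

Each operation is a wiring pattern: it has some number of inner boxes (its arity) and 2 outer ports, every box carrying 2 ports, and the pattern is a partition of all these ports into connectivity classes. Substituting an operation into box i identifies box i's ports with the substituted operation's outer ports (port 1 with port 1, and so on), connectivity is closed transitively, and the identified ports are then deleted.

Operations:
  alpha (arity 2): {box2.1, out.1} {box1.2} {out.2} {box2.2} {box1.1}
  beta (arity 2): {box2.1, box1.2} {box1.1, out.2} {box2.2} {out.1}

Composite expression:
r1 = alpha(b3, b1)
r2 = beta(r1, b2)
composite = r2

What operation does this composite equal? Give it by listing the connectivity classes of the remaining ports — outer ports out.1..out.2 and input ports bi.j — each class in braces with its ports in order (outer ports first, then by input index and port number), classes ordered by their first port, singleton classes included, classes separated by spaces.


{out.1} {out.2, b1.1} {b1.2} {b2.1} {b2.2} {b3.1} {b3.2}

Treat the ports identified at beta as solder joints: merge, then drop.
stage alpha: inputs (b3, b1), connectivity {out.1, b1.1} {out.2} {b1.2} {b3.1} {b3.2}, out.j its boundary
stage beta: inputs (b3, b1, b2), connectivity {out.1} {out.2, b1.1} {b1.2} {b2.1} {b2.2} {b3.1} {b3.2}, out.j its boundary


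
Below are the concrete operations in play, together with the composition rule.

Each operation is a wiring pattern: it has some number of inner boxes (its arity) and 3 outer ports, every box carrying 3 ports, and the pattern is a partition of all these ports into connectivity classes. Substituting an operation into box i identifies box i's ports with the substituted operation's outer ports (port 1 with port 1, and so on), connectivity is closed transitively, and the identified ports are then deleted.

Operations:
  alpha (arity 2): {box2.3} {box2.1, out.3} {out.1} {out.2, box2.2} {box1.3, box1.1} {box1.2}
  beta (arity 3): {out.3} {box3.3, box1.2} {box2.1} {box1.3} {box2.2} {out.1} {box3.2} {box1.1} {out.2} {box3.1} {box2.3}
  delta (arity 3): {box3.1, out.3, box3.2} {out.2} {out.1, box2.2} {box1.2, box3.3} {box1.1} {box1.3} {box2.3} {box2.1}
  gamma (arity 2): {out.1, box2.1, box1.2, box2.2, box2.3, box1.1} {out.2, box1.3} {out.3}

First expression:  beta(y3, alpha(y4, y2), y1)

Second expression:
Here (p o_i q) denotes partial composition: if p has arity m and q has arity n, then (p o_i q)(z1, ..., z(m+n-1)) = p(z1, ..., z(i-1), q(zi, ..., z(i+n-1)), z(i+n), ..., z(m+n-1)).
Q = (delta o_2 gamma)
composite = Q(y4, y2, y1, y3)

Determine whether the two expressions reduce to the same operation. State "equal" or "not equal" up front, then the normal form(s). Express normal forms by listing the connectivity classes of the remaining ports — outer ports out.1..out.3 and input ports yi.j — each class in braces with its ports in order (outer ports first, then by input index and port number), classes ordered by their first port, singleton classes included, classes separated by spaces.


In normal form, the first expression is {out.1} {out.2} {out.3} {y1.1} {y1.2} {y1.3, y3.2} {y2.1} {y2.2} {y2.3} {y3.1} {y3.3} {y4.1, y4.3} {y4.2}
In normal form, the second expression is {out.1, y2.3} {out.2} {out.3, y3.1, y3.2} {y1.1, y1.2, y1.3, y2.1, y2.2} {y3.3, y4.2} {y4.1} {y4.3}
Distinct normal forms: not equal.

not equal — first {out.1} {out.2} {out.3} {y1.1} {y1.2} {y1.3, y3.2} {y2.1} {y2.2} {y2.3} {y3.1} {y3.3} {y4.1, y4.3} {y4.2}, second {out.1, y2.3} {out.2} {out.3, y3.1, y3.2} {y1.1, y1.2, y1.3, y2.1, y2.2} {y3.3, y4.2} {y4.1} {y4.3}


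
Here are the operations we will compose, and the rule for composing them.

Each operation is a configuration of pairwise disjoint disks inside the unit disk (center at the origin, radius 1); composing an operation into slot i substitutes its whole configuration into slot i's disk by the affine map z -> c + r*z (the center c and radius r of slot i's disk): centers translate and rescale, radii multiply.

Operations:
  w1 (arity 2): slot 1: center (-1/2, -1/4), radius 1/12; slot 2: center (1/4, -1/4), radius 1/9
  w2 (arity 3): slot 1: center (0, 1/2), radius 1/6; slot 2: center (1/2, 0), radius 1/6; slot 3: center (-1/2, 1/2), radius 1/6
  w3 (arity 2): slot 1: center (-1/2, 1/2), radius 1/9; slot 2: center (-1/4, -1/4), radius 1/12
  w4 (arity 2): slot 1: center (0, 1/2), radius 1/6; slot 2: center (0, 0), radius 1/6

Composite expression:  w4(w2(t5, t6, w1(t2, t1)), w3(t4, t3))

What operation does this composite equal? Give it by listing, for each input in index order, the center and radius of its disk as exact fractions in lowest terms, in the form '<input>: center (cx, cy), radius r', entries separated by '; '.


Below w4, radii multiply path by path; the t-disk centers shift.
input t5: composing its 2 substitution steps yields center (0, 7/12), radius 1/36
input t6: composing its 2 substitution steps yields center (1/12, 1/2), radius 1/36
input t2: composing its 3 substitution steps yields center (-7/72, 83/144), radius 1/432
input t1: composing its 3 substitution steps yields center (-11/144, 83/144), radius 1/324
input t4: composing its 2 substitution steps yields center (-1/12, 1/12), radius 1/54
input t3: composing its 2 substitution steps yields center (-1/24, -1/24), radius 1/72

t1: center (-11/144, 83/144), radius 1/324; t2: center (-7/72, 83/144), radius 1/432; t3: center (-1/24, -1/24), radius 1/72; t4: center (-1/12, 1/12), radius 1/54; t5: center (0, 7/12), radius 1/36; t6: center (1/12, 1/2), radius 1/36


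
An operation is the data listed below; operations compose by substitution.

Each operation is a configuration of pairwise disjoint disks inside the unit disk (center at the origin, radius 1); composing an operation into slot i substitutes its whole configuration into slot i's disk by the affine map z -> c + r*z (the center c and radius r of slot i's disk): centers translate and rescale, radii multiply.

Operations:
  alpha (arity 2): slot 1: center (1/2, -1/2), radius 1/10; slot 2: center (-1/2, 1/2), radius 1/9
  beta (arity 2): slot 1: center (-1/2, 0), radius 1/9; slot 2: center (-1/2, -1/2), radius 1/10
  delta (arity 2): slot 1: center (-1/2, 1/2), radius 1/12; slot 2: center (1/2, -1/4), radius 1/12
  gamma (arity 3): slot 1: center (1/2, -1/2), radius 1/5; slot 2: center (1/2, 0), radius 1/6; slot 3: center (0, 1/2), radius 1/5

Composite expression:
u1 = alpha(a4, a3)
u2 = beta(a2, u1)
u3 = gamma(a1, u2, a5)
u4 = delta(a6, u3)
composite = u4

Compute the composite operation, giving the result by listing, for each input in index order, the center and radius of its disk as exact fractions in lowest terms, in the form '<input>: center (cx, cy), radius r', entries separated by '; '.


a1: center (13/24, -7/24), radius 1/60; a2: center (77/144, -1/4), radius 1/648; a3: center (769/1440, -41/160), radius 1/6480; a4: center (257/480, -371/1440), radius 1/7200; a5: center (1/2, -5/24), radius 1/60; a6: center (-1/2, 1/2), radius 1/12

Nesting under delta composes maps z -> c + r*z down each a-path.
a6: after 1 affine step, its disk has center (-1/2, 1/2), radius 1/12
a1: after 2 affine steps, its disk has center (13/24, -7/24), radius 1/60
a2: after 3 affine steps, its disk has center (77/144, -1/4), radius 1/648
a4: after 4 affine steps, its disk has center (257/480, -371/1440), radius 1/7200
a3: after 4 affine steps, its disk has center (769/1440, -41/160), radius 1/6480
a5: after 2 affine steps, its disk has center (1/2, -5/24), radius 1/60


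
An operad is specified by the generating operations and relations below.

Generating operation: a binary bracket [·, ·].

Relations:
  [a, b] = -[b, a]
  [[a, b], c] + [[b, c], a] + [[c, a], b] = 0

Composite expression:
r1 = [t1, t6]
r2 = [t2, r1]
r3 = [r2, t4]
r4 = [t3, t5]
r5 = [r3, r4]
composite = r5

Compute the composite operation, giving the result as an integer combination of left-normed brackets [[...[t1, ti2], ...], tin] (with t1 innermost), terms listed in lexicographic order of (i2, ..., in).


-[[[[[t1, t6], t2], t4], t3], t5] + [[[[[t1, t6], t2], t4], t5], t3]

Expand each bracket as ab - ba; the t1-initial words give the coefficients.
Composite bracket: [[[t2, [t1, t6]], t4], [t3, t5]]
The bracket unfolds into 32 signed words via [a, b] = ab - ba (2^5 = 32).
Coefficients come from the t1-initial words:
  word t1t6t2t4t3t5 has sign -1, contributing -[[[[[t1, t6], t2], t4], t3], t5]
  word t1t6t2t4t5t3 has sign +1, contributing +[[[[[t1, t6], t2], t4], t5], t3]


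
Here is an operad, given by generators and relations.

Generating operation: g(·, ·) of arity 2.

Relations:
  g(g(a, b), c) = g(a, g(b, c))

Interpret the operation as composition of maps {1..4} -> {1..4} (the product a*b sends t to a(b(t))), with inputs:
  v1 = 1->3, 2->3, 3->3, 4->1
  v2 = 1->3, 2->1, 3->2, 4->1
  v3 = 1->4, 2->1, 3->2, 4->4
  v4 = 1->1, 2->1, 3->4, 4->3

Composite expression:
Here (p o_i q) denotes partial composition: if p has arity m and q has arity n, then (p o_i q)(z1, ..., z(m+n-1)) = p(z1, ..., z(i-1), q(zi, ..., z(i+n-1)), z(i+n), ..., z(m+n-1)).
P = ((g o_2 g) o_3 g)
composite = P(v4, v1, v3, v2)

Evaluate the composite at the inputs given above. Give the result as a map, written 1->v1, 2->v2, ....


g(v3, v2) = 1->2, 2->4, 3->1, 4->4
g(v1, g(v3, v2)) = 1->3, 2->1, 3->3, 4->1
g(v4, g(v1, g(v3, v2))) = 1->4, 2->1, 3->4, 4->1

1->4, 2->1, 3->4, 4->1


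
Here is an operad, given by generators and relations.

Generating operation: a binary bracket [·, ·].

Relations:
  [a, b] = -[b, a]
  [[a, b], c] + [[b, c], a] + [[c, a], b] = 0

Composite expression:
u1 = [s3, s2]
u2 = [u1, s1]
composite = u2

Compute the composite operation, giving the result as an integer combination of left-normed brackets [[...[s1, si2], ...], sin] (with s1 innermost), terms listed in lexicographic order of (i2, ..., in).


Antisymmetry and Jacobi reduce to s1-anchored left-normed brackets.
Composite bracket: [[s3, s2], s1]
Under [a, b] = ab - ba we get 4 signed associative words (2^2 = 4).
Keep just the words that open with s1:
  from s1s2s3, sign +1: term +[[s1, s2], s3]
  from s1s3s2, sign -1: term -[[s1, s3], s2]

[[s1, s2], s3] - [[s1, s3], s2]


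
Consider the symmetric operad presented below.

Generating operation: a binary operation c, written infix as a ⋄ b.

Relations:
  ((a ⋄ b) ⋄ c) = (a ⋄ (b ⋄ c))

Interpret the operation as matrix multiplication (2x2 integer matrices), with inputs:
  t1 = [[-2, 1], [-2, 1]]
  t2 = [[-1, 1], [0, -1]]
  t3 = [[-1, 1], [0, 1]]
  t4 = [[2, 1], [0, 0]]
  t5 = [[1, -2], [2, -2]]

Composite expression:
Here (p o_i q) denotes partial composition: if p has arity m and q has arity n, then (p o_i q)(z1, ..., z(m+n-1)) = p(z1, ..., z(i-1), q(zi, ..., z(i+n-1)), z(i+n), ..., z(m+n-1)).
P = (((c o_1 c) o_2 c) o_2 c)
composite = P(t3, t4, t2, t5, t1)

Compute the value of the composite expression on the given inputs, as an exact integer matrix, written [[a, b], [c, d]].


[[4, -2], [0, 0]]

(t4 ⋄ t2) = [[-2, 1], [0, 0]]
((t4 ⋄ t2) ⋄ t5) = [[0, 2], [0, 0]]
(t3 ⋄ ((t4 ⋄ t2) ⋄ t5)) = [[0, -2], [0, 0]]
((t3 ⋄ ((t4 ⋄ t2) ⋄ t5)) ⋄ t1) = [[4, -2], [0, 0]]


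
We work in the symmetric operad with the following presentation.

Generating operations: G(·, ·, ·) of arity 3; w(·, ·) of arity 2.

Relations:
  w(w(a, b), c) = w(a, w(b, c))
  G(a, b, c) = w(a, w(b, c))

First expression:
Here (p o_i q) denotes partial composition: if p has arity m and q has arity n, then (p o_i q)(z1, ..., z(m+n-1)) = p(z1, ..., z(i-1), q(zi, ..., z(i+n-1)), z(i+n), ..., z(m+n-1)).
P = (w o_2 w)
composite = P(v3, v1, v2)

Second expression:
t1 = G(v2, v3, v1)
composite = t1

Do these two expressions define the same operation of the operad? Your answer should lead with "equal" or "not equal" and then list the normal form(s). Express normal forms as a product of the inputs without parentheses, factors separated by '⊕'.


not equal — first v3 ⊕ v1 ⊕ v2, second v2 ⊕ v3 ⊕ v1

The first expression, normalized: v3 ⊕ v1 ⊕ v2
The second expression, normalized: v2 ⊕ v3 ⊕ v1
The forms do not match — not equal.


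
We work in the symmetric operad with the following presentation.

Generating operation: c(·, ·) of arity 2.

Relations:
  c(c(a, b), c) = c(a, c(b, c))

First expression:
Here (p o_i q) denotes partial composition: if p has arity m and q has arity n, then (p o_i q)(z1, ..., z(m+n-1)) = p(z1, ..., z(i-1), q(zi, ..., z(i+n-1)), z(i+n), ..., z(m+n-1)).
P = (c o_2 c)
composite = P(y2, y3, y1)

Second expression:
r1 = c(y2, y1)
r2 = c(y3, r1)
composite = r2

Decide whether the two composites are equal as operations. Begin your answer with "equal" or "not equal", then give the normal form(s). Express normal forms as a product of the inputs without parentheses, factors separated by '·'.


The first expression reduces to y2 · y3 · y1
The second expression reduces to y3 · y2 · y1
No match — not equal.

not equal — first y2 · y3 · y1, second y3 · y2 · y1


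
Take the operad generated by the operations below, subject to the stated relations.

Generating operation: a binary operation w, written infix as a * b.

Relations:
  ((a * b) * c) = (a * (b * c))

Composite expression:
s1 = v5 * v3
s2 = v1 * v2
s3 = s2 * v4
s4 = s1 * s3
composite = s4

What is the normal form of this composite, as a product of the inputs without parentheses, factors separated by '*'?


v5 * v3 * v1 * v2 * v4

Associativity of w dissolves the nesting; only the v-input order survives.
(v5 * v3) collapses to v5 * v3
(v1 * v2) collapses to v1 * v2
((v1 * v2) * v4) collapses to v1 * v2 * v4
((v5 * v3) * ((v1 * v2) * v4)) collapses to v5 * v3 * v1 * v2 * v4


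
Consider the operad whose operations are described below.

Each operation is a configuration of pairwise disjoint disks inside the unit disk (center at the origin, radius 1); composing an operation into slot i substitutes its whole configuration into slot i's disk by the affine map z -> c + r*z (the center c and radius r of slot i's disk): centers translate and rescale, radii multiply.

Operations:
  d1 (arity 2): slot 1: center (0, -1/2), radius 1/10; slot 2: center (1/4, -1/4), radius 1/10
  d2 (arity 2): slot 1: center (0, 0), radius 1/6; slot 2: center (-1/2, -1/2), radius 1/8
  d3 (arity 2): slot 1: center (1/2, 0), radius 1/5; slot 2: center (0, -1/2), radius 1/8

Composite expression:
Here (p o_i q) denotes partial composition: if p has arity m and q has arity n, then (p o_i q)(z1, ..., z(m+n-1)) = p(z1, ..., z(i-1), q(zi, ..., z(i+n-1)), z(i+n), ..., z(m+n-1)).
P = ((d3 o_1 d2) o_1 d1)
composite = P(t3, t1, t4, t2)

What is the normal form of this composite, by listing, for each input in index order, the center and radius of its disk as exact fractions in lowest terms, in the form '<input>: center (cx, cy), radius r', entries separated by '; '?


t1: center (61/120, -1/120), radius 1/300; t2: center (0, -1/2), radius 1/8; t3: center (1/2, -1/60), radius 1/300; t4: center (2/5, -1/10), radius 1/40

Affine substitution under d3: radii multiply and t-centers shift.
input t3: composing its 3 substitution steps yields center (1/2, -1/60), radius 1/300
input t1: composing its 3 substitution steps yields center (61/120, -1/120), radius 1/300
input t4: composing its 2 substitution steps yields center (2/5, -1/10), radius 1/40
input t2: composing its 1 substitution step yields center (0, -1/2), radius 1/8


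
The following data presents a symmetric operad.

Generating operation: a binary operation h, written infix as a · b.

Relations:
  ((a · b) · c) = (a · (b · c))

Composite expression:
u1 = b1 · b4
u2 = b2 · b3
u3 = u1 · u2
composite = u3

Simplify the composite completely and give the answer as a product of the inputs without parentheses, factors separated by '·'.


b1 · b4 · b2 · b3


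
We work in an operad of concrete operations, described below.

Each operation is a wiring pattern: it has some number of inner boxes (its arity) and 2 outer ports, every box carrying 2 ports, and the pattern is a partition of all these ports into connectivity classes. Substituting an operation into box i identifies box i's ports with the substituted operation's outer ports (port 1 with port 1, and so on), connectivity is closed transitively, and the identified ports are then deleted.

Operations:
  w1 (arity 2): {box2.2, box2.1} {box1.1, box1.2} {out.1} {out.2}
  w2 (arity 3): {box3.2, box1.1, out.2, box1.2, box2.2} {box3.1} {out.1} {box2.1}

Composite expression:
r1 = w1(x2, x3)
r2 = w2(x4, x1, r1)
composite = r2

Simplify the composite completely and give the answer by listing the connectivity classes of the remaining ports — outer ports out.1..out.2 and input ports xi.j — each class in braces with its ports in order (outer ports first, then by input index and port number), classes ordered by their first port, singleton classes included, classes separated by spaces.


Connectivity passes through glued w2-boundaries; trace each wire chain.
through w1, on inputs (x2, x3): {out.1} {out.2} {x2.1, x2.2} {x3.1, x3.2} (out.j = stage outer ports)
through w2, on inputs (x4, x1, x2, x3): {out.1} {out.2, x1.2, x4.1, x4.2} {x1.1} {x2.1, x2.2} {x3.1, x3.2} (out.j = stage outer ports)

{out.1} {out.2, x1.2, x4.1, x4.2} {x1.1} {x2.1, x2.2} {x3.1, x3.2}


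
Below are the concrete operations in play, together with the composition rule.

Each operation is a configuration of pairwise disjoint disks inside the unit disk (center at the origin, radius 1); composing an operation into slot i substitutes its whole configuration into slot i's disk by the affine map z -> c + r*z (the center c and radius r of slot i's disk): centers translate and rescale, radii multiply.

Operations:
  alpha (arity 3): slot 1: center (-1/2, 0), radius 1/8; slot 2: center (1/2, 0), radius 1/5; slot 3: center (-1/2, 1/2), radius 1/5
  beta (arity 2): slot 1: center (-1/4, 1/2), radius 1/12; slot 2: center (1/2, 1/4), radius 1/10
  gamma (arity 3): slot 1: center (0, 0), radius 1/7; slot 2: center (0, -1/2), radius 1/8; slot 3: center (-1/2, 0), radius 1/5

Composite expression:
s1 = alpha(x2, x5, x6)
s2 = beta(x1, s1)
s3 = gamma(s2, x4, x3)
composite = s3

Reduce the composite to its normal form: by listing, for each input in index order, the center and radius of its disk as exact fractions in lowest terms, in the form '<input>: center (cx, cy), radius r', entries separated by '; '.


x1: center (-1/28, 1/14), radius 1/84; x2: center (9/140, 1/28), radius 1/560; x3: center (-1/2, 0), radius 1/5; x4: center (0, -1/2), radius 1/8; x5: center (11/140, 1/28), radius 1/350; x6: center (9/140, 3/70), radius 1/350

Below gamma, radii multiply path by path; the x-disk centers shift.
for x1, the 2-step affine chain lands on center (-1/28, 1/14), radius 1/84
for x2, the 3-step affine chain lands on center (9/140, 1/28), radius 1/560
for x5, the 3-step affine chain lands on center (11/140, 1/28), radius 1/350
for x6, the 3-step affine chain lands on center (9/140, 3/70), radius 1/350
for x4, the 1-step affine chain lands on center (0, -1/2), radius 1/8
for x3, the 1-step affine chain lands on center (-1/2, 0), radius 1/5


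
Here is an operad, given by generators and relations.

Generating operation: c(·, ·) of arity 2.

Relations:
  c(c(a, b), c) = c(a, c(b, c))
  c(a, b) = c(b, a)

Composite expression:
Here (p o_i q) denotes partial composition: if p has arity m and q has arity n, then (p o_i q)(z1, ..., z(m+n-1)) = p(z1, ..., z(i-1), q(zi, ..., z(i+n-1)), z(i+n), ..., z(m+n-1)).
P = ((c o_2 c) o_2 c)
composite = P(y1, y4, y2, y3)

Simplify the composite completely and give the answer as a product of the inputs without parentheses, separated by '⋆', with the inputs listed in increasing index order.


y1 ⋆ y2 ⋆ y3 ⋆ y4

Both nesting and order wash out for c; what remains is which y's occur.
c(y4, y2) spells out as y4 ⋆ y2
c(c(y4, y2), y3) spells out as y4 ⋆ y2 ⋆ y3
c(y1, c(c(y4, y2), y3)) spells out as y1 ⋆ y4 ⋆ y2 ⋆ y3
commutativity sorts the factors: y1 ⋆ y2 ⋆ y3 ⋆ y4


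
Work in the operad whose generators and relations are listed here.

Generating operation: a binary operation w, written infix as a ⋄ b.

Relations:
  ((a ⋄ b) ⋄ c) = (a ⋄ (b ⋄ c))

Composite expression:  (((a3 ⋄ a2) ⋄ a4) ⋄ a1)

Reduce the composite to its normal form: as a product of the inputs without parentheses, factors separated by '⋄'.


a3 ⋄ a2 ⋄ a4 ⋄ a1

Every regrouping of w is equal, so read the a-inputs in written order.
(a3 ⋄ a2) linearizes to a3 ⋄ a2
((a3 ⋄ a2) ⋄ a4) linearizes to a3 ⋄ a2 ⋄ a4
(((a3 ⋄ a2) ⋄ a4) ⋄ a1) linearizes to a3 ⋄ a2 ⋄ a4 ⋄ a1


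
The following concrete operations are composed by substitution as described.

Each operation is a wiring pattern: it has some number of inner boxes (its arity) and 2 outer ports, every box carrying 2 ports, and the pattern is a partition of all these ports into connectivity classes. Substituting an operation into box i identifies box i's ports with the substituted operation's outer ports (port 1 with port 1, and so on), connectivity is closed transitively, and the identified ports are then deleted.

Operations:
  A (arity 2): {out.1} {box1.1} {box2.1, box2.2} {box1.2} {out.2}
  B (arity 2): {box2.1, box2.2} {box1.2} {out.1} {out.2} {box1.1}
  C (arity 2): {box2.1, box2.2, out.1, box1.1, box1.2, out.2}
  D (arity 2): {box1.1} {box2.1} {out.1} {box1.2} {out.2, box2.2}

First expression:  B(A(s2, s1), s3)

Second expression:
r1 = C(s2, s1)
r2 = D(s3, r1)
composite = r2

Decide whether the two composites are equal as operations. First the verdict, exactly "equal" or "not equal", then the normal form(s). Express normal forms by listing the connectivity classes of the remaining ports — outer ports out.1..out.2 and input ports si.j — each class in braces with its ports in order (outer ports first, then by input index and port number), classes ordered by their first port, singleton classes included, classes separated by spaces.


The first composite normalizes to {out.1} {out.2} {s1.1, s1.2} {s2.1} {s2.2} {s3.1, s3.2}
The second composite normalizes to {out.1} {out.2, s1.1, s1.2, s2.1, s2.2} {s3.1} {s3.2}
The forms do not match — not equal.

not equal; the first gives {out.1} {out.2} {s1.1, s1.2} {s2.1} {s2.2} {s3.1, s3.2} and the second {out.1} {out.2, s1.1, s1.2, s2.1, s2.2} {s3.1} {s3.2}


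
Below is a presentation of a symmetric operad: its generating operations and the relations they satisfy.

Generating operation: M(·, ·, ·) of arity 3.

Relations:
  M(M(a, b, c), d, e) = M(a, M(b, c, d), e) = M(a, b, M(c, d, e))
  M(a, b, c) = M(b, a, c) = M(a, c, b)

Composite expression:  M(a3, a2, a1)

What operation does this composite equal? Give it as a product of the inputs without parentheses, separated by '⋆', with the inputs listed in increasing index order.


a1 ⋆ a2 ⋆ a3

Both nesting and order wash out for M; what remains is which a's occur.
M(a3, a2, a1) reduces to a3 ⋆ a2 ⋆ a1
rearranged into index order: a1 ⋆ a2 ⋆ a3


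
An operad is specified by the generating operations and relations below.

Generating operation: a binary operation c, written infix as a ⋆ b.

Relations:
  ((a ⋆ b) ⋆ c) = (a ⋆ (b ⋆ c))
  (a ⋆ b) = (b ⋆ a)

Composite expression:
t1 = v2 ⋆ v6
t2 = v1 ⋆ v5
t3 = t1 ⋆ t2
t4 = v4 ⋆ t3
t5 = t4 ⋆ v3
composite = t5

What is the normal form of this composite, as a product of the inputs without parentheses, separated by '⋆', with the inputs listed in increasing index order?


v1 ⋆ v2 ⋆ v3 ⋆ v4 ⋆ v5 ⋆ v6


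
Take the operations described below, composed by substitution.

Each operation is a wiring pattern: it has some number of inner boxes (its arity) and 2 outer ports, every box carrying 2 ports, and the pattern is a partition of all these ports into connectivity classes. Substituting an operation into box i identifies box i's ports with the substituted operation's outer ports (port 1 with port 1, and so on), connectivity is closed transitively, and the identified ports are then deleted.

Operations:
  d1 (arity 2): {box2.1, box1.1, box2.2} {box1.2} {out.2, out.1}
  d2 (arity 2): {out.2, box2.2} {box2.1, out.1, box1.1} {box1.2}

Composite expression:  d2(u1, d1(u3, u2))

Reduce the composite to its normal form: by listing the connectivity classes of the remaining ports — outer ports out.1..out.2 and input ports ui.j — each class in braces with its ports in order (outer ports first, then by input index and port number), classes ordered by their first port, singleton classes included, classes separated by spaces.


Treat the ports identified at d2 as solder joints: merge, then drop.
after d1, the pattern on (u3, u2) reads {out.1, out.2} {u2.1, u2.2, u3.1} {u3.2} (out.j = its outer ports)
after d2, the pattern on (u1, u3, u2) reads {out.1, out.2, u1.1} {u1.2} {u2.1, u2.2, u3.1} {u3.2} (out.j = its outer ports)

{out.1, out.2, u1.1} {u1.2} {u2.1, u2.2, u3.1} {u3.2}


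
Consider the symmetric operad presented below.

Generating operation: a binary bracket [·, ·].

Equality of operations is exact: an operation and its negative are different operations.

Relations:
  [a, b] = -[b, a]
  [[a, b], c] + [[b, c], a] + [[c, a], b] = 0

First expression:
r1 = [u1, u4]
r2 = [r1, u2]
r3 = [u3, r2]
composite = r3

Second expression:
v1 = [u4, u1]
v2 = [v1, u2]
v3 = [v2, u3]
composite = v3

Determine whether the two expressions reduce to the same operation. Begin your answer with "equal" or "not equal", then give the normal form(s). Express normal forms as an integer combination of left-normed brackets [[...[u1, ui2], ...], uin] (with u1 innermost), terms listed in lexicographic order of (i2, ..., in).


equal; both compose to -[[[u1, u4], u2], u3]

In normal form, the first expression is -[[[u1, u4], u2], u3]
In normal form, the second expression is -[[[u1, u4], u2], u3]
The forms coincide; equal.


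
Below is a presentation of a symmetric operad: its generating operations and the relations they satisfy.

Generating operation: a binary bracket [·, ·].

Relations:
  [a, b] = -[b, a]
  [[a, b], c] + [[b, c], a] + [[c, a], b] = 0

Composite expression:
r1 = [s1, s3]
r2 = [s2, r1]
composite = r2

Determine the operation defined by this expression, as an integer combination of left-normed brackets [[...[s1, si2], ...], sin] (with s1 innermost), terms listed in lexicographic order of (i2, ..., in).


-[[s1, s3], s2]

A multilinear Lie element is pinned by s1-initial words (s1 innermost).
Composite bracket: [s2, [s1, s3]]
The bracket unfolds into 4 signed words via [a, b] = ab - ba (2^2 = 4).
Coefficients come from the s1-initial words:
  s1s3s2 appears with sign -1, giving the term -[[s1, s3], s2]


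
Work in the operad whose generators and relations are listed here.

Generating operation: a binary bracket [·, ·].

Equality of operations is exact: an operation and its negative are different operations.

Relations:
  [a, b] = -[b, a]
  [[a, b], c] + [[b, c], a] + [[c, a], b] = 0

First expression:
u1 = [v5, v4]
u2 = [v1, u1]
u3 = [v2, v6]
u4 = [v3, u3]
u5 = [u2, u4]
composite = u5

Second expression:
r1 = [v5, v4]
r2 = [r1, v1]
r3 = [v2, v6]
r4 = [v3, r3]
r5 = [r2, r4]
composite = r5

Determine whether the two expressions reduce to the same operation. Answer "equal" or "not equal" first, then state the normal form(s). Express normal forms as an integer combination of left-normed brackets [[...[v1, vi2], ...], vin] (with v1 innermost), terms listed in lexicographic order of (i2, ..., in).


Reducing the first expression gives [[[[[v1, v4], v5], v2], v6], v3] - [[[[[v1, v4], v5], v3], v2], v6] + [[[[[v1, v4], v5], v3], v6], v2] - [[[[[v1, v4], v5], v6], v2], v3] - [[[[[v1, v5], v4], v2], v6], v3] + [[[[[v1, v5], v4], v3], v2], v6] - [[[[[v1, v5], v4], v3], v6], v2] + [[[[[v1, v5], v4], v6], v2], v3]
Reducing the second expression gives -[[[[[v1, v4], v5], v2], v6], v3] + [[[[[v1, v4], v5], v3], v2], v6] - [[[[[v1, v4], v5], v3], v6], v2] + [[[[[v1, v4], v5], v6], v2], v3] + [[[[[v1, v5], v4], v2], v6], v3] - [[[[[v1, v5], v4], v3], v2], v6] + [[[[[v1, v5], v4], v3], v6], v2] - [[[[[v1, v5], v4], v6], v2], v3]
No match — not equal.

not equal — first [[[[[v1, v4], v5], v2], v6], v3] - [[[[[v1, v4], v5], v3], v2], v6] + [[[[[v1, v4], v5], v3], v6], v2] - [[[[[v1, v4], v5], v6], v2], v3] - [[[[[v1, v5], v4], v2], v6], v3] + [[[[[v1, v5], v4], v3], v2], v6] - [[[[[v1, v5], v4], v3], v6], v2] + [[[[[v1, v5], v4], v6], v2], v3], second -[[[[[v1, v4], v5], v2], v6], v3] + [[[[[v1, v4], v5], v3], v2], v6] - [[[[[v1, v4], v5], v3], v6], v2] + [[[[[v1, v4], v5], v6], v2], v3] + [[[[[v1, v5], v4], v2], v6], v3] - [[[[[v1, v5], v4], v3], v2], v6] + [[[[[v1, v5], v4], v3], v6], v2] - [[[[[v1, v5], v4], v6], v2], v3]


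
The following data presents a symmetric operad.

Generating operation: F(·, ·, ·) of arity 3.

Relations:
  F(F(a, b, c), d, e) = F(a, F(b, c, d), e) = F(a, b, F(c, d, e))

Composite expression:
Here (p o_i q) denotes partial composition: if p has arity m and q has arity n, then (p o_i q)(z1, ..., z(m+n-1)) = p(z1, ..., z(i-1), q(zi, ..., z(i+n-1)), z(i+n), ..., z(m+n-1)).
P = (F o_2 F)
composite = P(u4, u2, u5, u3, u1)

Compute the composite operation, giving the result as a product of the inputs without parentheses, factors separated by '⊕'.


u4 ⊕ u2 ⊕ u5 ⊕ u3 ⊕ u1

Associativity of F dissolves the nesting; only the u-input order survives.
F(u2, u5, u3) spells out as u2 ⊕ u5 ⊕ u3
F(u4, F(u2, u5, u3), u1) spells out as u4 ⊕ u2 ⊕ u5 ⊕ u3 ⊕ u1


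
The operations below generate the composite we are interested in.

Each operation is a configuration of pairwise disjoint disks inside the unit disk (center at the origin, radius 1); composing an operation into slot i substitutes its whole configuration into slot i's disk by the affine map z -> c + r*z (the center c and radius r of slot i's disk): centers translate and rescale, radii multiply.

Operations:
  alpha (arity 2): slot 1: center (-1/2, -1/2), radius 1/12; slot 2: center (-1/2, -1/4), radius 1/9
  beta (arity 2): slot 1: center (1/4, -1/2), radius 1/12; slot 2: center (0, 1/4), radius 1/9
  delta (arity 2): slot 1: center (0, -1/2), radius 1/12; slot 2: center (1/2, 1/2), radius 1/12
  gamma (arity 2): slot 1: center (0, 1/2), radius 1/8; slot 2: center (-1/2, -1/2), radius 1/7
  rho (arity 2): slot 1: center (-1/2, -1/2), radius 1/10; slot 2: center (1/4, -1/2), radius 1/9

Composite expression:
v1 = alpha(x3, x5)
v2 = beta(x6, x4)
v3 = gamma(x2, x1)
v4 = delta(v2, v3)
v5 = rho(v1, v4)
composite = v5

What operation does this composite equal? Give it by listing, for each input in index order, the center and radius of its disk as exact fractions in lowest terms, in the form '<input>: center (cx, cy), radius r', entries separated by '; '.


x1: center (65/216, -97/216), radius 1/756; x2: center (11/36, -95/216), radius 1/864; x3: center (-11/20, -11/20), radius 1/120; x4: center (1/4, -239/432), radius 1/972; x5: center (-11/20, -21/40), radius 1/90; x6: center (109/432, -121/216), radius 1/1296

Affine substitution under rho: radii multiply and x-centers shift.
for x3, the 2-step affine chain lands on center (-11/20, -11/20), radius 1/120
for x5, the 2-step affine chain lands on center (-11/20, -21/40), radius 1/90
for x6, the 3-step affine chain lands on center (109/432, -121/216), radius 1/1296
for x4, the 3-step affine chain lands on center (1/4, -239/432), radius 1/972
for x2, the 3-step affine chain lands on center (11/36, -95/216), radius 1/864
for x1, the 3-step affine chain lands on center (65/216, -97/216), radius 1/756
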